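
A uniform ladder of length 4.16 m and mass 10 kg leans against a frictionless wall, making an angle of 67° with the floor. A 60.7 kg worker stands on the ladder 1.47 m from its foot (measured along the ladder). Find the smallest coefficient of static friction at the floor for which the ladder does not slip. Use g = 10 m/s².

μ_min ≈ 0.159

Taking torques about the foot of the ladder:
Ladder weight 10×10 = 100 N acts at 2.08 m along the ladder; its horizontal arm is 2.08·cos67° = 0.8127 m → τ = 81.27 N·m clockwise.
Worker: 60.7×10 = 607 N at 1.47 m → arm 0.5744 m → τ = 348.7 N·m clockwise.
Wall normal N acts horizontally at the top; its moment arm is the height L sinθ = 4.16·sin67° = 3.829 m, counterclockwise.
Balancing moments: N × 3.829 = 430, giving N = 112.3 N.
ΣFx = 0 ⇒ f = N_wall = 112.3 N. ΣFy = 0 ⇒ N_floor = 707 N.
μ_min = f / N_floor = 112.3 / 707 = 0.159.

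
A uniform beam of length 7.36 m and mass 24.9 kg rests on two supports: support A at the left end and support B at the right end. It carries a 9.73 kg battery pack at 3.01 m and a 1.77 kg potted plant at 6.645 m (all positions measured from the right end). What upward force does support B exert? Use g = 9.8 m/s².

R_B ≈ 180 N

Choose support A as the axis so its reaction then has zero moment arm.
Beam weight: 24.9 × 9.8 = 244 N down at 3.68 m → arm 3.68 m, τ = 244 × 3.68 = 897.9 N·m clockwise.
Battery pack: 9.73 × 9.8 = 95.35 N down at 3.01 m → arm 4.35 m, τ = 95.35 × 4.35 = 414.8 N·m clockwise.
Potted plant: 1.77 × 9.8 = 17.35 N down at 6.645 m → arm 0.715 m, τ = 17.35 × 0.715 = 12.41 N·m clockwise.
Net load moment about support A = 1325 N·m clockwise.
Reaction R at support B is upward at 0 m, arm 7.36 m → moment R × 7.36 counterclockwise.
Στ = 0 ⇒ R × 7.36 = 1325 ⇒ R = 180 N.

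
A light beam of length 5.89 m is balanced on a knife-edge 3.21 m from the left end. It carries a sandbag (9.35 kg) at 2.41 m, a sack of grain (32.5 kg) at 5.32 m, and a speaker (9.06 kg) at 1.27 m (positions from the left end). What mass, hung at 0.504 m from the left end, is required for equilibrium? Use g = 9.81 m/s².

m ≈ 16.1 kg

About the knife-edge (at 3.21 m from the left end):
Sandbag: 9.35 × 9.81 = 91.72 N down at 2.41 m → arm 0.8 m, τ = 91.72 × 0.8 = 73.38 N·m counterclockwise.
Sack of grain: 32.5 × 9.81 = 318.8 N down at 5.32 m → arm 2.11 m, τ = 318.8 × 2.11 = 672.7 N·m clockwise.
Speaker: 9.06 × 9.81 = 88.88 N down at 1.27 m → arm 1.94 m, τ = 88.88 × 1.94 = 172.4 N·m counterclockwise.
Net moment of known loads = 426.9 N·m clockwise.
An unknown mass m at 0.504 m has arm 2.706 m; its moment is m·g·2.706 counterclockwise.
Στ = 0 ⇒ m × 9.81 × 2.706 = 426.9 ⇒ m = 426.9 / (9.81 × 2.706) = 16.1 kg.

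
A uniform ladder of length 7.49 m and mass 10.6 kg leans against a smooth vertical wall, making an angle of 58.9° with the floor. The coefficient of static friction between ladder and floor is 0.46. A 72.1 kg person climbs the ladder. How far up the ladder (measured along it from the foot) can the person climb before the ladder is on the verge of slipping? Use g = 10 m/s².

Sum moments about the foot of the ladder (the floor normal and friction both act there and drop out).
Ladder weight 10.6×10 = 106 N acts at 3.745 m along the ladder; its horizontal arm is 3.745·cos58.9° = 1.934 m → τ = 205 N·m clockwise.
Person weight 72.1×10 = 721 N at distance d → arm d·cos58.9° → τ = 721·d·0.5165 clockwise.
Wall normal N at the top has arm L sinθ = 6.413 m counterclockwise, so Στ = 0 gives N·6.413 = 205 + 372.4·d.
ΣFy = 0 ⇒ N_floor = 827 N, so the maximum friction is μ_s·N_floor = 0.46×827 = 380.4 N. ΣFx = 0 ⇒ N_wall = f, so at the slipping point N = 380.4 N.
Substituting: 380.4×6.413 = 205 + 372.4·d ⇒ d = (2440 − 205) / 372.4 = 6 m.

d ≈ 6 m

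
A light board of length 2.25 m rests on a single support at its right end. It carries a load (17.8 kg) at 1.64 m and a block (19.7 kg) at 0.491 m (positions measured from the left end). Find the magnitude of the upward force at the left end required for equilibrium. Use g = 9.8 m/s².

About the right end:
Load: 17.8 × 9.8 = 174.4 N down at 1.64 m → arm 0.61 m, τ = 174.4 × 0.61 = 106.4 N·m counterclockwise.
Block: 19.7 × 9.8 = 193.1 N down at 0.491 m → arm 1.759 m, τ = 193.1 × 1.759 = 339.7 N·m counterclockwise.
Net moment of the loads = 446.1 N·m counterclockwise.
The upward force F acts at the left end, arm 2.25 m, giving F × 2.25 clockwise.
Στ = 0 ⇒ F × 2.25 = 446.1 ⇒ F = 446.1 / 2.25 = 198 N.

F ≈ 198 N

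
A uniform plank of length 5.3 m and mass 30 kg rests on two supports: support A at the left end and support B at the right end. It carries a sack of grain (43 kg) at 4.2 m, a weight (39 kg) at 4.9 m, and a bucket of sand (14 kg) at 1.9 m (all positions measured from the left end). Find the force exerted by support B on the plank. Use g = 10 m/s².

Take moments about support A.
Beam weight: 30 × 10 = 300 N down at 2.65 m → arm 2.65 m, τ = 300 × 2.65 = 795 N·m clockwise.
Sack of grain: 43 × 10 = 430 N down at 4.2 m → arm 4.2 m, τ = 430 × 4.2 = 1806 N·m clockwise.
Weight: 39 × 10 = 390 N down at 4.9 m → arm 4.9 m, τ = 390 × 4.9 = 1911 N·m clockwise.
Bucket of sand: 14 × 10 = 140 N down at 1.9 m → arm 1.9 m, τ = 140 × 1.9 = 266 N·m clockwise.
Net load moment about support A = 4778 N·m clockwise.
Reaction R at support B is upward at 5.3 m, arm 5.3 m → moment R × 5.3 counterclockwise.
Balancing moments: R × 5.3 = 4778, giving R = 902 N.

R_B ≈ 902 N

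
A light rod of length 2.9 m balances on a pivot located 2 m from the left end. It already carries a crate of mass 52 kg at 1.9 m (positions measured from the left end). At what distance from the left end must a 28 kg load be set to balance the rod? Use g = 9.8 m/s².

About the pivot (at 2 m from the left end):
Crate: 52 × 9.8 = 509.6 N down at 1.9 m → arm 0.1 m, τ = 509.6 × 0.1 = 50.96 N·m counterclockwise.
Net moment of existing loads = 50.96 N·m counterclockwise.
The load weighs 28 × 9.8 = 274.4 N and must supply an equal clockwise moment, so its lever arm about the pivot is 50.96 / 274.4 = 0.186 m.
That puts it at 2 + 0.186 = 2.19 m from the left end.

x ≈ 2.19 m from the left end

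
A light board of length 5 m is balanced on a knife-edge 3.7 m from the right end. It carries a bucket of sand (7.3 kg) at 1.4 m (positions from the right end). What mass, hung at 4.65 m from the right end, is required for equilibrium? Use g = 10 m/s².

Sum moments about the knife-edge (at 3.7 m from the right end) (the support reaction has zero arm there).
Bucket of sand: 7.3 × 10 = 73 N down at 1.4 m → arm 2.3 m, τ = 73 × 2.3 = 167.9 N·m clockwise.
Net moment of known loads = 167.9 N·m clockwise.
An unknown mass m at 4.65 m has arm 0.95 m; its moment is m·g·0.95 counterclockwise.
For rotational equilibrium, m × 10 × 0.95 = 167.9, so m = 167.9 / (10 × 0.95) = 17.7 kg.

m ≈ 17.7 kg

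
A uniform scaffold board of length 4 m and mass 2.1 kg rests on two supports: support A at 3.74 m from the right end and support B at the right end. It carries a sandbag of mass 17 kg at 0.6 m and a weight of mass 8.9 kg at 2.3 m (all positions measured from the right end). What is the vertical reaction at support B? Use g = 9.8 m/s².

Take moments about support A.
Beam weight: 2.1 × 9.8 = 20.58 N down at 2 m → arm 1.74 m, τ = 20.58 × 1.74 = 35.81 N·m clockwise.
Sandbag: 17 × 9.8 = 166.6 N down at 0.6 m → arm 3.14 m, τ = 166.6 × 3.14 = 523.1 N·m clockwise.
Weight: 8.9 × 9.8 = 87.22 N down at 2.3 m → arm 1.44 m, τ = 87.22 × 1.44 = 125.6 N·m clockwise.
Net load moment about support A = 684.5 N·m clockwise.
Reaction R at support B is upward at 0 m, arm 3.74 m → moment R × 3.74 counterclockwise.
For rotational equilibrium, R × 3.74 = 684.5, so R = 183 N.

R_B ≈ 183 N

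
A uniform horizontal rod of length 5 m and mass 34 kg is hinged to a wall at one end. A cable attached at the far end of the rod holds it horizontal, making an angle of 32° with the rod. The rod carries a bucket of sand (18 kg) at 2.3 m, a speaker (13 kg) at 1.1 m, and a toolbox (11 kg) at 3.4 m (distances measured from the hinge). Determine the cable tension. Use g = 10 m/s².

T ≈ 672 N

Take moments about the hinge.
Beam weight: 34 × 10 = 340 N down at 2.5 m → arm 2.5 m, τ = 340 × 2.5 = 850 N·m clockwise.
Bucket of sand: 18 × 10 = 180 N down at 2.3 m → arm 2.3 m, τ = 180 × 2.3 = 414 N·m clockwise.
Speaker: 13 × 10 = 130 N down at 1.1 m → arm 1.1 m, τ = 130 × 1.1 = 143 N·m clockwise.
Toolbox: 11 × 10 = 110 N down at 3.4 m → arm 3.4 m, τ = 110 × 3.4 = 374 N·m clockwise.
Total clockwise load moment = 1781 N·m.
The cable tension T acts at 5 m; only its component perpendicular to the rod, T sinθ, produces torque. sin 32° = 0.5299.
For rotational equilibrium, T × 5 × 0.5299 = 1781, so T = 1781 / 2.65 = 672 N.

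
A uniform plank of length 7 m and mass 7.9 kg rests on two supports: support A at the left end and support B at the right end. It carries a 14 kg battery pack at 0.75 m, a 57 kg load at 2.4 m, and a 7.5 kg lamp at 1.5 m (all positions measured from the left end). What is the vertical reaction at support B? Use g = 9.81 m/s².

About support A:
Beam weight: 7.9 × 9.81 = 77.5 N down at 3.5 m → arm 3.5 m, τ = 77.5 × 3.5 = 271.2 N·m clockwise.
Battery pack: 14 × 9.81 = 137.3 N down at 0.75 m → arm 0.75 m, τ = 137.3 × 0.75 = 103 N·m clockwise.
Load: 57 × 9.81 = 559.2 N down at 2.4 m → arm 2.4 m, τ = 559.2 × 2.4 = 1342 N·m clockwise.
Lamp: 7.5 × 9.81 = 73.58 N down at 1.5 m → arm 1.5 m, τ = 73.58 × 1.5 = 110.4 N·m clockwise.
Net load moment about support A = 1827 N·m clockwise.
Reaction R at support B is upward at 7 m, arm 7 m → moment R × 7 counterclockwise.
Setting net torque to zero: R × 7 = 1827 → R = 261 N.

R_B ≈ 261 N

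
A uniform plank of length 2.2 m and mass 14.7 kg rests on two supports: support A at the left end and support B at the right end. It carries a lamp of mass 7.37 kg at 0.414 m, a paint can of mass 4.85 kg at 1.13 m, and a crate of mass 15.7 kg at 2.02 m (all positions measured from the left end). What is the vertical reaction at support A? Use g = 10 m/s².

R_A ≈ 170 N

Sum moments about support B (its reaction then has zero moment arm).
Beam weight: 14.7 × 10 = 147 N down at 1.1 m → arm 1.1 m, τ = 147 × 1.1 = 161.7 N·m counterclockwise.
Lamp: 7.37 × 10 = 73.7 N down at 0.414 m → arm 1.786 m, τ = 73.7 × 1.786 = 131.6 N·m counterclockwise.
Paint can: 4.85 × 10 = 48.5 N down at 1.13 m → arm 1.07 m, τ = 48.5 × 1.07 = 51.9 N·m counterclockwise.
Crate: 15.7 × 10 = 157 N down at 2.02 m → arm 0.18 m, τ = 157 × 0.18 = 28.26 N·m counterclockwise.
Net load moment about support B = 373.5 N·m counterclockwise.
Reaction R at support A is upward at 0 m, arm 2.2 m → moment R × 2.2 clockwise.
For rotational equilibrium, R × 2.2 = 373.5, so R = 170 N.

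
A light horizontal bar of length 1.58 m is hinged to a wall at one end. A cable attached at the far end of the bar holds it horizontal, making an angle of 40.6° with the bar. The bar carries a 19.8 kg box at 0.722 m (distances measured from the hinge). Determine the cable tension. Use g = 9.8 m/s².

Choose the hinge as the axis so the unknown hinge reaction has zero arm there.
Box: 19.8 × 9.8 = 194 N down at 0.722 m → arm 0.722 m, τ = 194 × 0.722 = 140.1 N·m clockwise.
Total clockwise load moment = 140.1 N·m.
The cable tension T acts at 1.58 m; only its component perpendicular to the bar, T sinθ, produces torque. sin 40.6° = 0.6508.
Στ = 0 ⇒ T × 1.58 × 0.6508 = 140.1 ⇒ T = 140.1 / 1.028 = 136 N.

T ≈ 136 N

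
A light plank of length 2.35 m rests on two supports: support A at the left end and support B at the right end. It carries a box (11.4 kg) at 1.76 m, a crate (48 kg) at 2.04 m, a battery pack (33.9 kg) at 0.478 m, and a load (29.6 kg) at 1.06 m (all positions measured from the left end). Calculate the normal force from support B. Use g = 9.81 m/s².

R_B ≈ 691 N

Choose support A as the axis so its reaction then has zero moment arm.
Box: 11.4 × 9.81 = 111.8 N down at 1.76 m → arm 1.76 m, τ = 111.8 × 1.76 = 196.8 N·m clockwise.
Crate: 48 × 9.81 = 470.9 N down at 2.04 m → arm 2.04 m, τ = 470.9 × 2.04 = 960.6 N·m clockwise.
Battery pack: 33.9 × 9.81 = 332.6 N down at 0.478 m → arm 0.478 m, τ = 332.6 × 0.478 = 159 N·m clockwise.
Load: 29.6 × 9.81 = 290.4 N down at 1.06 m → arm 1.06 m, τ = 290.4 × 1.06 = 307.8 N·m clockwise.
Net load moment about support A = 1624 N·m clockwise.
Reaction R at support B is upward at 2.35 m, arm 2.35 m → moment R × 2.35 counterclockwise.
Στ = 0 ⇒ R × 2.35 = 1624 ⇒ R = 691 N.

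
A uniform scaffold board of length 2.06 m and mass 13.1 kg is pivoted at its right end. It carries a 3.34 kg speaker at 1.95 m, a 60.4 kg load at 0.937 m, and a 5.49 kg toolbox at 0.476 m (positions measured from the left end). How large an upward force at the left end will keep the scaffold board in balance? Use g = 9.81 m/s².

F ≈ 430 N

Take moments about the right end.
Beam weight: 13.1 × 9.81 = 128.5 N down at 1.03 m → arm 1.03 m, τ = 128.5 × 1.03 = 132.4 N·m counterclockwise.
Speaker: 3.34 × 9.81 = 32.77 N down at 1.95 m → arm 0.11 m, τ = 32.77 × 0.11 = 3.605 N·m counterclockwise.
Load: 60.4 × 9.81 = 592.5 N down at 0.937 m → arm 1.123 m, τ = 592.5 × 1.123 = 665.4 N·m counterclockwise.
Toolbox: 5.49 × 9.81 = 53.86 N down at 0.476 m → arm 1.584 m, τ = 53.86 × 1.584 = 85.31 N·m counterclockwise.
Net moment of the loads = 886.7 N·m counterclockwise.
The upward force F acts at the left end, arm 2.06 m, giving F × 2.06 clockwise.
Setting net torque to zero: F × 2.06 = 886.7 → F = 886.7 / 2.06 = 430 N.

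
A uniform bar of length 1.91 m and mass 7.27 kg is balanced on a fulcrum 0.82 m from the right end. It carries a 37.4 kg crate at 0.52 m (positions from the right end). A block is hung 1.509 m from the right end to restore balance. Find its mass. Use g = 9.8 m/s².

Take moments about the fulcrum (at 0.82 m from the right end).
Beam weight: 7.27 × 9.8 = 71.25 N down at 0.955 m → arm 0.135 m, τ = 71.25 × 0.135 = 9.619 N·m counterclockwise.
Crate: 37.4 × 9.8 = 366.5 N down at 0.52 m → arm 0.3 m, τ = 366.5 × 0.3 = 110 N·m clockwise.
Net moment of known loads = 100.4 N·m clockwise.
An unknown mass m at 1.509 m has arm 0.689 m; its moment is m·g·0.689 counterclockwise.
For rotational equilibrium, m × 9.8 × 0.689 = 100.4, so m = 100.4 / (9.8 × 0.689) = 14.9 kg.

m ≈ 14.9 kg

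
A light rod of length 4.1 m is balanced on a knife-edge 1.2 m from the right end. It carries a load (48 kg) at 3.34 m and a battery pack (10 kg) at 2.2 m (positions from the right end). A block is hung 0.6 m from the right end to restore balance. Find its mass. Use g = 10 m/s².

Choose the knife-edge (at 1.2 m from the right end) as the axis so the support reaction has zero arm there.
Load: 48 × 10 = 480 N down at 3.34 m → arm 2.14 m, τ = 480 × 2.14 = 1027 N·m counterclockwise.
Battery pack: 10 × 10 = 100 N down at 2.2 m → arm 1 m, τ = 100 × 1 = 100 N·m counterclockwise.
Net moment of known loads = 1127 N·m counterclockwise.
An unknown mass m at 0.6 m has arm 0.6 m; its moment is m·g·0.6 clockwise.
Στ = 0 ⇒ m × 10 × 0.6 = 1127 ⇒ m = 1127 / (10 × 0.6) = 188 kg.

m ≈ 188 kg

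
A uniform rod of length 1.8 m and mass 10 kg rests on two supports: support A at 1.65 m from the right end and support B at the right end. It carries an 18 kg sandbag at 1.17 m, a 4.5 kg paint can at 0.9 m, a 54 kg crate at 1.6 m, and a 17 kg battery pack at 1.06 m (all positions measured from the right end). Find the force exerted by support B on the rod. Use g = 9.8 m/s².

Sum moments about support A (its reaction then has zero moment arm).
Beam weight: 10 × 9.8 = 98 N down at 0.9 m → arm 0.75 m, τ = 98 × 0.75 = 73.5 N·m clockwise.
Sandbag: 18 × 9.8 = 176.4 N down at 1.17 m → arm 0.48 m, τ = 176.4 × 0.48 = 84.67 N·m clockwise.
Paint can: 4.5 × 9.8 = 44.1 N down at 0.9 m → arm 0.75 m, τ = 44.1 × 0.75 = 33.08 N·m clockwise.
Crate: 54 × 9.8 = 529.2 N down at 1.6 m → arm 0.05 m, τ = 529.2 × 0.05 = 26.46 N·m clockwise.
Battery pack: 17 × 9.8 = 166.6 N down at 1.06 m → arm 0.59 m, τ = 166.6 × 0.59 = 98.29 N·m clockwise.
Net load moment about support A = 316 N·m clockwise.
Reaction R at support B is upward at 0 m, arm 1.65 m → moment R × 1.65 counterclockwise.
Balancing moments: R × 1.65 = 316, giving R = 192 N.

R_B ≈ 192 N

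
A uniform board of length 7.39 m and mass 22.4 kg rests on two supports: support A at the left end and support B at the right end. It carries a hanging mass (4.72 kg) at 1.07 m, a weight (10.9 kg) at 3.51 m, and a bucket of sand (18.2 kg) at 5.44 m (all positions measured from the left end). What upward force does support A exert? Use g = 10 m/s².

R_A ≈ 258 N

Sum moments about support B (its reaction then has zero moment arm).
Beam weight: 22.4 × 10 = 224 N down at 3.695 m → arm 3.695 m, τ = 224 × 3.695 = 827.7 N·m counterclockwise.
Hanging mass: 4.72 × 10 = 47.2 N down at 1.07 m → arm 6.32 m, τ = 47.2 × 6.32 = 298.3 N·m counterclockwise.
Weight: 10.9 × 10 = 109 N down at 3.51 m → arm 3.88 m, τ = 109 × 3.88 = 422.9 N·m counterclockwise.
Bucket of sand: 18.2 × 10 = 182 N down at 5.44 m → arm 1.95 m, τ = 182 × 1.95 = 354.9 N·m counterclockwise.
Net load moment about support B = 1904 N·m counterclockwise.
Reaction R at support A is upward at 0 m, arm 7.39 m → moment R × 7.39 clockwise.
For rotational equilibrium, R × 7.39 = 1904, so R = 258 N.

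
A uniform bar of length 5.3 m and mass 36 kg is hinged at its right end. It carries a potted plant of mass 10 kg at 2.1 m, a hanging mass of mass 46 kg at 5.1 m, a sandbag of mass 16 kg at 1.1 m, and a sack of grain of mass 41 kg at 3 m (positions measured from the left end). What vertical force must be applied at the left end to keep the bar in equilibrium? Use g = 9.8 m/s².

F ≈ 551 N

About the right end:
Beam weight: 36 × 9.8 = 352.8 N down at 2.65 m → arm 2.65 m, τ = 352.8 × 2.65 = 934.9 N·m counterclockwise.
Potted plant: 10 × 9.8 = 98 N down at 2.1 m → arm 3.2 m, τ = 98 × 3.2 = 313.6 N·m counterclockwise.
Hanging mass: 46 × 9.8 = 450.8 N down at 5.1 m → arm 0.2 m, τ = 450.8 × 0.2 = 90.16 N·m counterclockwise.
Sandbag: 16 × 9.8 = 156.8 N down at 1.1 m → arm 4.2 m, τ = 156.8 × 4.2 = 658.6 N·m counterclockwise.
Sack of grain: 41 × 9.8 = 401.8 N down at 3 m → arm 2.3 m, τ = 401.8 × 2.3 = 924.1 N·m counterclockwise.
Net moment of the loads = 2921 N·m counterclockwise.
The upward force F acts at the left end, arm 5.3 m, giving F × 5.3 clockwise.
Setting net torque to zero: F × 5.3 = 2921 → F = 2921 / 5.3 = 551 N.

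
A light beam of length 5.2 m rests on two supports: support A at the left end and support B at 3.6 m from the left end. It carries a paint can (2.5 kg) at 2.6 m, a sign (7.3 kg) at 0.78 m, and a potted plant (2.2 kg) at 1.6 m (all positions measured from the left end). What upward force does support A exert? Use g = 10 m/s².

R_A ≈ 76.4 N

Take moments about support B.
Paint can: 2.5 × 10 = 25 N down at 2.6 m → arm 1 m, τ = 25 × 1 = 25 N·m counterclockwise.
Sign: 7.3 × 10 = 73 N down at 0.78 m → arm 2.82 m, τ = 73 × 2.82 = 205.9 N·m counterclockwise.
Potted plant: 2.2 × 10 = 22 N down at 1.6 m → arm 2 m, τ = 22 × 2 = 44 N·m counterclockwise.
Net load moment about support B = 274.9 N·m counterclockwise.
Reaction R at support A is upward at 0 m, arm 3.6 m → moment R × 3.6 clockwise.
Balancing moments: R × 3.6 = 274.9, giving R = 76.4 N.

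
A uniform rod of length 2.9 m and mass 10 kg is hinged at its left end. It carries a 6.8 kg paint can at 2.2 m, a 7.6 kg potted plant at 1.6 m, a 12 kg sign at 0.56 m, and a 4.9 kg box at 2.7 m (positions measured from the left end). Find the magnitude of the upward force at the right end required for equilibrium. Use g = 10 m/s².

About the left end:
Beam weight: 10 × 10 = 100 N down at 1.45 m → arm 1.45 m, τ = 100 × 1.45 = 145 N·m clockwise.
Paint can: 6.8 × 10 = 68 N down at 2.2 m → arm 2.2 m, τ = 68 × 2.2 = 149.6 N·m clockwise.
Potted plant: 7.6 × 10 = 76 N down at 1.6 m → arm 1.6 m, τ = 76 × 1.6 = 121.6 N·m clockwise.
Sign: 12 × 10 = 120 N down at 0.56 m → arm 0.56 m, τ = 120 × 0.56 = 67.2 N·m clockwise.
Box: 4.9 × 10 = 49 N down at 2.7 m → arm 2.7 m, τ = 49 × 2.7 = 132.3 N·m clockwise.
Net moment of the loads = 615.7 N·m clockwise.
The upward force F acts at the right end, arm 2.9 m, giving F × 2.9 counterclockwise.
Στ = 0 ⇒ F × 2.9 = 615.7 ⇒ F = 615.7 / 2.9 = 212 N.

F ≈ 212 N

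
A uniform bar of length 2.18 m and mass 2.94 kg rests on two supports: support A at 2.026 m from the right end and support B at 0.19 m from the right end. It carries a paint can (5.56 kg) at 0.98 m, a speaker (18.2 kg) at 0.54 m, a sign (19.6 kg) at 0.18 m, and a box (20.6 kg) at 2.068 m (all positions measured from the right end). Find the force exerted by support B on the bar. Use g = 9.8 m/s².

R_B ≈ 379 N

Sum moments about support A (its reaction then has zero moment arm).
Beam weight: 2.94 × 9.8 = 28.81 N down at 1.09 m → arm 0.936 m, τ = 28.81 × 0.936 = 26.97 N·m clockwise.
Paint can: 5.56 × 9.8 = 54.49 N down at 0.98 m → arm 1.046 m, τ = 54.49 × 1.046 = 57 N·m clockwise.
Speaker: 18.2 × 9.8 = 178.4 N down at 0.54 m → arm 1.486 m, τ = 178.4 × 1.486 = 265.1 N·m clockwise.
Sign: 19.6 × 9.8 = 192.1 N down at 0.18 m → arm 1.846 m, τ = 192.1 × 1.846 = 354.6 N·m clockwise.
Box: 20.6 × 9.8 = 201.9 N down at 2.068 m → arm 0.042 m, τ = 201.9 × 0.042 = 8.48 N·m counterclockwise.
Net load moment about support A = 695.2 N·m clockwise.
Reaction R at support B is upward at 0.19 m, arm 1.836 m → moment R × 1.836 counterclockwise.
Setting net torque to zero: R × 1.836 = 695.2 → R = 379 N.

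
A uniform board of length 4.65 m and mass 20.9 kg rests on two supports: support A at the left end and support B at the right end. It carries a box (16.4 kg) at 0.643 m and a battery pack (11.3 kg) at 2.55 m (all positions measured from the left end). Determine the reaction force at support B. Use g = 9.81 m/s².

Taking torques about support A:
Beam weight: 20.9 × 9.81 = 205 N down at 2.325 m → arm 2.325 m, τ = 205 × 2.325 = 476.6 N·m clockwise.
Box: 16.4 × 9.81 = 160.9 N down at 0.643 m → arm 0.643 m, τ = 160.9 × 0.643 = 103.5 N·m clockwise.
Battery pack: 11.3 × 9.81 = 110.9 N down at 2.55 m → arm 2.55 m, τ = 110.9 × 2.55 = 282.8 N·m clockwise.
Net load moment about support A = 862.9 N·m clockwise.
Reaction R at support B is upward at 4.65 m, arm 4.65 m → moment R × 4.65 counterclockwise.
Στ = 0 ⇒ R × 4.65 = 862.9 ⇒ R = 186 N.

R_B ≈ 186 N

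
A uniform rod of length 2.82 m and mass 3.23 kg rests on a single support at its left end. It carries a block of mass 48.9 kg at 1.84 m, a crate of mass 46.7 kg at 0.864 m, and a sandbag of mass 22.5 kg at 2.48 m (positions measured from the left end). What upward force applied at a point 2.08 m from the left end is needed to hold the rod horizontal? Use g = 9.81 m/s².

F ≈ 899 N

Sum moments about the left end (the unknown pivot reaction has zero arm there).
Beam weight: 3.23 × 9.81 = 31.69 N down at 1.41 m → arm 1.41 m, τ = 31.69 × 1.41 = 44.68 N·m clockwise.
Block: 48.9 × 9.81 = 479.7 N down at 1.84 m → arm 1.84 m, τ = 479.7 × 1.84 = 882.6 N·m clockwise.
Crate: 46.7 × 9.81 = 458.1 N down at 0.864 m → arm 0.864 m, τ = 458.1 × 0.864 = 395.8 N·m clockwise.
Sandbag: 22.5 × 9.81 = 220.7 N down at 2.48 m → arm 2.48 m, τ = 220.7 × 2.48 = 547.3 N·m clockwise.
Net moment of the loads = 1870 N·m clockwise.
The upward force F acts at a point 2.08 m from the left end, arm 2.08 m, giving F × 2.08 counterclockwise.
For rotational equilibrium, F × 2.08 = 1870, so F = 1870 / 2.08 = 899 N.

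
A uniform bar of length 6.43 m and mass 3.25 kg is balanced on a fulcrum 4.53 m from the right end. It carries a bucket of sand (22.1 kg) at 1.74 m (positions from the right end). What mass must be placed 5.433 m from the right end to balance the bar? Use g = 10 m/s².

About the fulcrum (at 4.53 m from the right end):
Beam weight: 3.25 × 10 = 32.5 N down at 3.215 m → arm 1.315 m, τ = 32.5 × 1.315 = 42.74 N·m clockwise.
Bucket of sand: 22.1 × 10 = 221 N down at 1.74 m → arm 2.79 m, τ = 221 × 2.79 = 616.6 N·m clockwise.
Net moment of known loads = 659.3 N·m clockwise.
An unknown mass m at 5.433 m has arm 0.903 m; its moment is m·g·0.903 counterclockwise.
Balancing moments: m × 10 × 0.903 = 659.3, giving m = 659.3 / (10 × 0.903) = 73 kg.

m ≈ 73 kg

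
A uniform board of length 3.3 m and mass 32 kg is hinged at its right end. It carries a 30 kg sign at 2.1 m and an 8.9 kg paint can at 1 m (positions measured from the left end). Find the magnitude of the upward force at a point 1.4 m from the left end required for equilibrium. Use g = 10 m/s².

F ≈ 575 N

Sum moments about the right end (the unknown pivot reaction has zero arm there).
Beam weight: 32 × 10 = 320 N down at 1.65 m → arm 1.65 m, τ = 320 × 1.65 = 528 N·m counterclockwise.
Sign: 30 × 10 = 300 N down at 2.1 m → arm 1.2 m, τ = 300 × 1.2 = 360 N·m counterclockwise.
Paint can: 8.9 × 10 = 89 N down at 1 m → arm 2.3 m, τ = 89 × 2.3 = 204.7 N·m counterclockwise.
Net moment of the loads = 1093 N·m counterclockwise.
The upward force F acts at a point 1.4 m from the left end, arm 1.9 m, giving F × 1.9 clockwise.
For rotational equilibrium, F × 1.9 = 1093, so F = 1093 / 1.9 = 575 N.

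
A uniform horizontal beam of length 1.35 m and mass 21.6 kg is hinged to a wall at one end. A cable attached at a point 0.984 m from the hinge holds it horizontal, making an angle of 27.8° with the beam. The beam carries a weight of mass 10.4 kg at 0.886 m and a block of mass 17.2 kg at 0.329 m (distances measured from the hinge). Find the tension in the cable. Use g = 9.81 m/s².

Taking torques about the hinge:
Beam weight: 21.6 × 9.81 = 211.9 N down at 0.675 m → arm 0.675 m, τ = 211.9 × 0.675 = 143 N·m clockwise.
Weight: 10.4 × 9.81 = 102 N down at 0.886 m → arm 0.886 m, τ = 102 × 0.886 = 90.37 N·m clockwise.
Block: 17.2 × 9.81 = 168.7 N down at 0.329 m → arm 0.329 m, τ = 168.7 × 0.329 = 55.5 N·m clockwise.
Total clockwise load moment = 288.9 N·m.
The cable tension T acts at 0.984 m; only its component perpendicular to the beam, T sinθ, produces torque. sin 27.8° = 0.4664.
Balancing moments: T × 0.984 × 0.4664 = 288.9, giving T = 288.9 / 0.4589 = 630 N.

T ≈ 630 N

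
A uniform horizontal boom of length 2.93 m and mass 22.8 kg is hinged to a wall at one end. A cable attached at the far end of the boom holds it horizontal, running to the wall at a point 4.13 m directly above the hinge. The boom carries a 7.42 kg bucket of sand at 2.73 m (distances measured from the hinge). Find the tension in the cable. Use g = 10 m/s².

Taking torques about the hinge:
Beam weight: 22.8 × 10 = 228 N down at 1.465 m → arm 1.465 m, τ = 228 × 1.465 = 334 N·m clockwise.
Bucket of sand: 7.42 × 10 = 74.2 N down at 2.73 m → arm 2.73 m, τ = 74.2 × 2.73 = 202.6 N·m clockwise.
Total clockwise load moment = 536.6 N·m.
The cable tension T acts at 2.93 m; only its component perpendicular to the boom, T sinθ, produces torque. sinθ = h/√(h²+d²) = 4.13/√(4.13²+2.93²) = 0.8156.
Balancing moments: T × 2.93 × 0.8156 = 536.6, giving T = 536.6 / 2.39 = 225 N.

T ≈ 225 N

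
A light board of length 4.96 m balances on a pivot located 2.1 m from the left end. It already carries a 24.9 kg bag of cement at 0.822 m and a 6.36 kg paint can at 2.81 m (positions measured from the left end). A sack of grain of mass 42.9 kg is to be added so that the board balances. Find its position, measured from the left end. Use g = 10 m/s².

x ≈ 2.74 m from the left end

Taking torques about the pivot (at 2.1 m from the left end):
Bag of cement: 24.9 × 10 = 249 N down at 0.822 m → arm 1.278 m, τ = 249 × 1.278 = 318.2 N·m counterclockwise.
Paint can: 6.36 × 10 = 63.6 N down at 2.81 m → arm 0.71 m, τ = 63.6 × 0.71 = 45.16 N·m clockwise.
Net moment of existing loads = 273 N·m counterclockwise.
The sack of grain weighs 42.9 × 10 = 429 N and must supply an equal clockwise moment, so its lever arm about the pivot is 273 / 429 = 0.636 m.
That puts it at 2.1 + 0.636 = 2.74 m from the left end.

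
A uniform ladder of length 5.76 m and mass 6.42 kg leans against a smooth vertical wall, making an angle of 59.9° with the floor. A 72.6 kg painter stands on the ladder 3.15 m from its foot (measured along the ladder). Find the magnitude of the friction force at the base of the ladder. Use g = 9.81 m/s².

About the foot of the ladder:
Ladder weight 6.42×9.81 = 62.98 N acts at 2.88 m along the ladder; its horizontal arm is 2.88·cos59.9° = 1.444 m → τ = 90.94 N·m clockwise.
Painter: 72.6×9.81 = 712.2 N at 3.15 m → arm 1.58 m → τ = 1125 N·m clockwise.
Wall normal N acts horizontally at the top; its moment arm is the height L sinθ = 5.76·sin59.9° = 4.983 m, counterclockwise.
Στ = 0 ⇒ N × 4.983 = 1216 ⇒ N = 244 N.
ΣFx = 0: friction at the foot balances the wall's push, so f = N_wall = 244 N.

f ≈ 244 N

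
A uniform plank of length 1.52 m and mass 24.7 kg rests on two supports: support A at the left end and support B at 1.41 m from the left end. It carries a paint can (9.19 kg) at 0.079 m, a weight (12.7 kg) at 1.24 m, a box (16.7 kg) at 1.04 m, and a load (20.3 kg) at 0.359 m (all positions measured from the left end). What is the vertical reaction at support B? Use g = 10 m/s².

R_B ≈ 425 N

Take moments about support A.
Beam weight: 24.7 × 10 = 247 N down at 0.76 m → arm 0.76 m, τ = 247 × 0.76 = 187.7 N·m clockwise.
Paint can: 9.19 × 10 = 91.9 N down at 0.079 m → arm 0.079 m, τ = 91.9 × 0.079 = 7.26 N·m clockwise.
Weight: 12.7 × 10 = 127 N down at 1.24 m → arm 1.24 m, τ = 127 × 1.24 = 157.5 N·m clockwise.
Box: 16.7 × 10 = 167 N down at 1.04 m → arm 1.04 m, τ = 167 × 1.04 = 173.7 N·m clockwise.
Load: 20.3 × 10 = 203 N down at 0.359 m → arm 0.359 m, τ = 203 × 0.359 = 72.88 N·m clockwise.
Net load moment about support A = 599 N·m clockwise.
Reaction R at support B is upward at 1.41 m, arm 1.41 m → moment R × 1.41 counterclockwise.
For rotational equilibrium, R × 1.41 = 599, so R = 425 N.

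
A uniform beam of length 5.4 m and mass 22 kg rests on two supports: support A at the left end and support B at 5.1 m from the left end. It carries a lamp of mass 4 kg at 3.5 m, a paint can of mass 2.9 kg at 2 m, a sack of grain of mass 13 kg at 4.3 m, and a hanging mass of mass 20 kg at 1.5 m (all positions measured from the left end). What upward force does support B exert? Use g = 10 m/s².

About support A:
Beam weight: 22 × 10 = 220 N down at 2.7 m → arm 2.7 m, τ = 220 × 2.7 = 594 N·m clockwise.
Lamp: 4 × 10 = 40 N down at 3.5 m → arm 3.5 m, τ = 40 × 3.5 = 140 N·m clockwise.
Paint can: 2.9 × 10 = 29 N down at 2 m → arm 2 m, τ = 29 × 2 = 58 N·m clockwise.
Sack of grain: 13 × 10 = 130 N down at 4.3 m → arm 4.3 m, τ = 130 × 4.3 = 559 N·m clockwise.
Hanging mass: 20 × 10 = 200 N down at 1.5 m → arm 1.5 m, τ = 200 × 1.5 = 300 N·m clockwise.
Net load moment about support A = 1651 N·m clockwise.
Reaction R at support B is upward at 5.1 m, arm 5.1 m → moment R × 5.1 counterclockwise.
For rotational equilibrium, R × 5.1 = 1651, so R = 324 N.

R_B ≈ 324 N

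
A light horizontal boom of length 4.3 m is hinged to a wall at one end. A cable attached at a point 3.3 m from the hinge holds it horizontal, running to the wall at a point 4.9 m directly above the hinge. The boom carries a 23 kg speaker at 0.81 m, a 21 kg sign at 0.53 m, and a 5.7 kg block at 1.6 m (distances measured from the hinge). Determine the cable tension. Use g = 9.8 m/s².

T ≈ 139 N

Choose the hinge as the axis so the unknown hinge reaction has zero arm there.
Speaker: 23 × 9.8 = 225.4 N down at 0.81 m → arm 0.81 m, τ = 225.4 × 0.81 = 182.6 N·m clockwise.
Sign: 21 × 9.8 = 205.8 N down at 0.53 m → arm 0.53 m, τ = 205.8 × 0.53 = 109.1 N·m clockwise.
Block: 5.7 × 9.8 = 55.86 N down at 1.6 m → arm 1.6 m, τ = 55.86 × 1.6 = 89.38 N·m clockwise.
Total clockwise load moment = 381.1 N·m.
The cable tension T acts at 3.3 m; only its component perpendicular to the boom, T sinθ, produces torque. sinθ = h/√(h²+d²) = 4.9/√(4.9²+3.3²) = 0.8294.
Balancing moments: T × 3.3 × 0.8294 = 381.1, giving T = 381.1 / 2.737 = 139 N.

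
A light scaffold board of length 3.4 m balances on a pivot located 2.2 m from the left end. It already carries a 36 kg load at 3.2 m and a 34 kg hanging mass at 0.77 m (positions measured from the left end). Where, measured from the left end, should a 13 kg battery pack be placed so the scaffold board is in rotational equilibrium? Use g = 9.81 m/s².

x ≈ 3.17 m from the left end

Sum moments about the pivot (at 2.2 m from the left end) (the support reaction has zero arm there).
Load: 36 × 9.81 = 353.2 N down at 3.2 m → arm 1 m, τ = 353.2 × 1 = 353.2 N·m clockwise.
Hanging mass: 34 × 9.81 = 333.5 N down at 0.77 m → arm 1.43 m, τ = 333.5 × 1.43 = 476.9 N·m counterclockwise.
Net moment of existing loads = 123.7 N·m counterclockwise.
The battery pack weighs 13 × 9.81 = 127.5 N and must supply an equal clockwise moment, so its lever arm about the pivot is 123.7 / 127.5 = 0.97 m.
That puts it at 2.2 + 0.97 = 3.17 m from the left end.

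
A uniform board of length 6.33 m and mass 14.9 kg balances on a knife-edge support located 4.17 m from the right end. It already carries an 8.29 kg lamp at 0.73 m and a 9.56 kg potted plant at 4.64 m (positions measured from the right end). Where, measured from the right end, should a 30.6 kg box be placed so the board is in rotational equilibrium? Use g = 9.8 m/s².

Take moments about the knife-edge support (at 4.17 m from the right end).
Beam weight: 14.9 × 9.8 = 146 N down at 3.165 m → arm 1.005 m, τ = 146 × 1.005 = 146.7 N·m clockwise.
Lamp: 8.29 × 9.8 = 81.24 N down at 0.73 m → arm 3.44 m, τ = 81.24 × 3.44 = 279.5 N·m clockwise.
Potted plant: 9.56 × 9.8 = 93.69 N down at 4.64 m → arm 0.47 m, τ = 93.69 × 0.47 = 44.03 N·m counterclockwise.
Net moment of existing loads = 382.2 N·m clockwise.
The box weighs 30.6 × 9.8 = 299.9 N and must supply an equal counterclockwise moment, so its lever arm about the knife-edge support is 382.2 / 299.9 = 1.27 m.
That puts it at 4.17 + 1.27 = 5.44 m from the right end.

x ≈ 5.44 m from the right end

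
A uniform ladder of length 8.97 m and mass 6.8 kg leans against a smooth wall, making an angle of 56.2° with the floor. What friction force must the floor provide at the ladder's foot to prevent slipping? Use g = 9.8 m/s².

f ≈ 22.3 N

Taking torques about the foot of the ladder:
Ladder weight 6.8×9.8 = 66.64 N acts at 4.485 m along the ladder; its horizontal arm is 4.485·cos56.2° = 2.495 m → τ = 166.3 N·m clockwise.
Wall normal N acts horizontally at the top; its moment arm is the height L sinθ = 8.97·sin56.2° = 7.454 m, counterclockwise.
Setting net torque to zero: N × 7.454 = 166.3 → N = 22.3 N.
ΣFx = 0: friction at the foot balances the wall's push, so f = N_wall = 22.3 N.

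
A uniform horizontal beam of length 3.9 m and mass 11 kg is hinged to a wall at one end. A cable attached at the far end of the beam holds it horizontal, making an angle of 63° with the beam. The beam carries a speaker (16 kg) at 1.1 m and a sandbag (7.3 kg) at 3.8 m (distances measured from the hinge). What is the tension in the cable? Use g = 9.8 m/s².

T ≈ 188 N

Choose the hinge as the axis so the unknown hinge reaction has zero arm there.
Beam weight: 11 × 9.8 = 107.8 N down at 1.95 m → arm 1.95 m, τ = 107.8 × 1.95 = 210.2 N·m clockwise.
Speaker: 16 × 9.8 = 156.8 N down at 1.1 m → arm 1.1 m, τ = 156.8 × 1.1 = 172.5 N·m clockwise.
Sandbag: 7.3 × 9.8 = 71.54 N down at 3.8 m → arm 3.8 m, τ = 71.54 × 3.8 = 271.9 N·m clockwise.
Total clockwise load moment = 654.6 N·m.
The cable tension T acts at 3.9 m; only its component perpendicular to the beam, T sinθ, produces torque. sin 63° = 0.891.
Balancing moments: T × 3.9 × 0.891 = 654.6, giving T = 654.6 / 3.475 = 188 N.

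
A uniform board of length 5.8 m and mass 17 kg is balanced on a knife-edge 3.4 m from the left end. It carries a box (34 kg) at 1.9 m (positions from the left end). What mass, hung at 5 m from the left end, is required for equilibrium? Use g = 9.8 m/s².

m ≈ 37.2 kg

Take moments about the knife-edge (at 3.4 m from the left end).
Beam weight: 17 × 9.8 = 166.6 N down at 2.9 m → arm 0.5 m, τ = 166.6 × 0.5 = 83.3 N·m counterclockwise.
Box: 34 × 9.8 = 333.2 N down at 1.9 m → arm 1.5 m, τ = 333.2 × 1.5 = 499.8 N·m counterclockwise.
Net moment of known loads = 583.1 N·m counterclockwise.
An unknown mass m at 5 m has arm 1.6 m; its moment is m·g·1.6 clockwise.
Setting net torque to zero: m × 9.8 × 1.6 = 583.1 → m = 583.1 / (9.8 × 1.6) = 37.2 kg.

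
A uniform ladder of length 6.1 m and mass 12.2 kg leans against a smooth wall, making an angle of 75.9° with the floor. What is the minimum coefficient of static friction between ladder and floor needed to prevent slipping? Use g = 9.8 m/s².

μ_min ≈ 0.126

Take moments about the foot of the ladder.
Ladder weight 12.2×9.8 = 119.6 N acts at 3.05 m along the ladder; its horizontal arm is 3.05·cos75.9° = 0.743 m → τ = 88.86 N·m clockwise.
Wall normal N acts horizontally at the top; its moment arm is the height L sinθ = 6.1·sin75.9° = 5.916 m, counterclockwise.
For rotational equilibrium, N × 5.916 = 88.86, so N = 15.02 N.
ΣFx = 0 ⇒ f = N_wall = 15.02 N. ΣFy = 0 ⇒ N_floor = 119.6 N.
μ_min = f / N_floor = 15.02 / 119.6 = 0.126.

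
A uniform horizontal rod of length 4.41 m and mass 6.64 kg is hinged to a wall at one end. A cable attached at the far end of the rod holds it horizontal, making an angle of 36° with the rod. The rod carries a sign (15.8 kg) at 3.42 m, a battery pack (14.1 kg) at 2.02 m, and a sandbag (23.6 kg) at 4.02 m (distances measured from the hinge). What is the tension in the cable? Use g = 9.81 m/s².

T ≈ 727 N

Choose the hinge as the axis so the unknown hinge reaction has zero arm there.
Beam weight: 6.64 × 9.81 = 65.14 N down at 2.205 m → arm 2.205 m, τ = 65.14 × 2.205 = 143.6 N·m clockwise.
Sign: 15.8 × 9.81 = 155 N down at 3.42 m → arm 3.42 m, τ = 155 × 3.42 = 530.1 N·m clockwise.
Battery pack: 14.1 × 9.81 = 138.3 N down at 2.02 m → arm 2.02 m, τ = 138.3 × 2.02 = 279.4 N·m clockwise.
Sandbag: 23.6 × 9.81 = 231.5 N down at 4.02 m → arm 4.02 m, τ = 231.5 × 4.02 = 930.6 N·m clockwise.
Total clockwise load moment = 1884 N·m.
The cable tension T acts at 4.41 m; only its component perpendicular to the rod, T sinθ, produces torque. sin 36° = 0.5878.
Balancing moments: T × 4.41 × 0.5878 = 1884, giving T = 1884 / 2.592 = 727 N.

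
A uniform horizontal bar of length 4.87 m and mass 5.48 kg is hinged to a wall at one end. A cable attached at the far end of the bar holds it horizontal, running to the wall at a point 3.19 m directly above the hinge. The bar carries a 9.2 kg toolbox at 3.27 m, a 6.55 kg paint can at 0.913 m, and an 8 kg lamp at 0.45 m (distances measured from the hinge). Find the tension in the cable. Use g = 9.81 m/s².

Taking torques about the hinge:
Beam weight: 5.48 × 9.81 = 53.76 N down at 2.435 m → arm 2.435 m, τ = 53.76 × 2.435 = 130.9 N·m clockwise.
Toolbox: 9.2 × 9.81 = 90.25 N down at 3.27 m → arm 3.27 m, τ = 90.25 × 3.27 = 295.1 N·m clockwise.
Paint can: 6.55 × 9.81 = 64.26 N down at 0.913 m → arm 0.913 m, τ = 64.26 × 0.913 = 58.67 N·m clockwise.
Lamp: 8 × 9.81 = 78.48 N down at 0.45 m → arm 0.45 m, τ = 78.48 × 0.45 = 35.32 N·m clockwise.
Total clockwise load moment = 520 N·m.
The cable tension T acts at 4.87 m; only its component perpendicular to the bar, T sinθ, produces torque. sinθ = h/√(h²+d²) = 3.19/√(3.19²+4.87²) = 0.5479.
For rotational equilibrium, T × 4.87 × 0.5479 = 520, so T = 520 / 2.668 = 195 N.

T ≈ 195 N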